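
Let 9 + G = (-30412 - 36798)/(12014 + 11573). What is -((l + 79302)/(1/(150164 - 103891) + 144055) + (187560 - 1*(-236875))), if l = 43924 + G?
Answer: -66733017914741654657/157227569436392 ≈ -4.2444e+5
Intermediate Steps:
G = -279493/23587 (G = -9 + (-30412 - 36798)/(12014 + 11573) = -9 - 67210/23587 = -279493/23587 ≈ -11.849)
l = 1035755895/23587 (l = 43924 - 279493/23587 = 1035755895/23587 ≈ 43912.)
-((l + 79302)/(1/(150164 - 103891) + 144055) + (187560 - 1*(-236875))) = -((1035755895/23587 + 79302)/(1/(150164 - 103891) + 144055) + (187560 - 1*(-236875))) = -(2906252169/(23587*(1/46273 + 144055)) + (187560 + 236875)) = -(2906252169/(23587*(1/46273 + 144055)) + 424435) = -(2906252169/(23587*(6665857016/46273)) + 424435) = -((2906252169/23587)*(46273/6665857016) + 424435) = -(134481006616137/157227569436392 + 424435) = -1*66733017914741654657/157227569436392 = -66733017914741654657/157227569436392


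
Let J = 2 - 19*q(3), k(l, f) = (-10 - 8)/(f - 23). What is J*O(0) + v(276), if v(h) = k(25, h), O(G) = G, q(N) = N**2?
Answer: -18/253 ≈ -0.071146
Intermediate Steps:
k(l, f) = -18/(-23 + f)
v(h) = -18/(-23 + h)
J = -169 (J = 2 - 19*3**2 = 2 - 19*9 = 2 - 171 = -169)
J*O(0) + v(276) = -169*0 - 18/(-23 + 276) = 0 - 18/253 = -18/253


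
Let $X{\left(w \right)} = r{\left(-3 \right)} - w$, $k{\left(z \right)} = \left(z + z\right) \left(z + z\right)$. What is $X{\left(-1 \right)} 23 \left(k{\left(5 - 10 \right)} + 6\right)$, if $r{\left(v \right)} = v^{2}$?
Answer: $24380$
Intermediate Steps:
$k{\left(z \right)} = 4 z^{2}$ ($k{\left(z \right)} = 2 z 2 z = 4 z^{2}$)
$X{\left(w \right)} = 9 - w$ ($X{\left(w \right)} = \left(-3\right)^{2} - w = 9 - w$)
$X{\left(-1 \right)} 23 \left(k{\left(5 - 10 \right)} + 6\right) = \left(9 - -1\right) 23 \left(4 \left(5 - 10\right)^{2} + 6\right) = \left(9 + 1\right) 23 \left(4 \left(5 - 10\right)^{2} + 6\right) = 10 \cdot 23 \left(4 \left(-5\right)^{2} + 6\right) = 230 \left(4 \cdot 25 + 6\right) = 230 \left(100 + 6\right) = 230 \cdot 106 = 24380$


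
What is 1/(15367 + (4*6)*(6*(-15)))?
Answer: 1/13207 ≈ 7.5717e-5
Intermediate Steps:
1/(15367 + (4*6)*(6*(-15))) = 1/(15367 + 24*(-90)) = 1/(15367 - 2160) = 1/13207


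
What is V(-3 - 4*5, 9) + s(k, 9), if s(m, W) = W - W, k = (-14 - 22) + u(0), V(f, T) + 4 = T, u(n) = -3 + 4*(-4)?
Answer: 5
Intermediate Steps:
u(n) = -19 (u(n) = -3 - 16 = -19)
V(f, T) = -4 + T
k = -55 (k = (-14 - 22) - 19 = -36 - 19 = -55)
s(m, W) = 0
V(-3 - 4*5, 9) + s(k, 9) = (-4 + 9) + 0 = 5 + 0 = 5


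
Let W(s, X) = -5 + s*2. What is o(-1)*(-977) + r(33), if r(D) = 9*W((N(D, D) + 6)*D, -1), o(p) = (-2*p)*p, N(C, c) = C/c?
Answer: 6067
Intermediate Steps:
o(p) = -2*p²
W(s, X) = -5 + 2*s
r(D) = -45 + 126*D (r(D) = 9*(-5 + 2*((D/D + 6)*D)) = 9*(-5 + 2*((1 + 6)*D)) = 9*(-5 + 2*(7*D)) = 9*(-5 + 14*D) = -45 + 126*D)
o(-1)*(-977) + r(33) = -2*(-1)²*(-977) + (-45 + 126*33) = -2*1*(-977) + (-45 + 4158) = -2*(-977) + 4113 = 1954 + 4113 = 6067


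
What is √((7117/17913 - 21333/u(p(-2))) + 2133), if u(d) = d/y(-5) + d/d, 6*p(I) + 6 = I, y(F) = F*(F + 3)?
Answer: I*√7213797055437/17913 ≈ 149.94*I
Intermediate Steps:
y(F) = F*(3 + F)
p(I) = -1 + I/6
u(d) = 1 + d/10 (u(d) = d/((-5*(3 - 5))) + d/d = d/((-5*(-2))) + 1 = d/10 + 1 = 1 + d/10)
√((7117/17913 - 21333/u(p(-2))) + 2133) = √((7117/17913 - 21333/(1 + (-1 + (⅙)*(-2))/10)) + 2133) = √((7117*(1/17913) - 21333/(1 + (-1 - ⅓)/10)) + 2133) = √((7117/17913 - 21333/(1 + (⅒)*(-4/3))) + 2133) = √((7117/17913 - 21333/(1 - 2/15)) + 2133) = √((7117/17913 - 21333/13/15) + 2133) = √((7117/17913 - 21333*15/13) + 2133) = √((7117/17913 - 24615) + 2133) = √(-440921378/17913 + 2133) = √(-402712949/17913) = I*√7213797055437/17913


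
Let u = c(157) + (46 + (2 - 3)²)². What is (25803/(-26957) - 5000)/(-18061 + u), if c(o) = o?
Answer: 134810803/423090115 ≈ 0.31863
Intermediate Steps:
u = 2366 (u = 157 + (46 + (2 - 3)²)² = 157 + (46 + (-1)²)² = 157 + (46 + 1)² = 157 + 47² = 157 + 2209 = 2366)
(25803/(-26957) - 5000)/(-18061 + u) = (25803/(-26957) - 5000)/(-18061 + 2366) = (25803*(-1/26957) - 5000)/(-15695) = (-25803/26957 - 5000)*(-1/15695) = -134810803/26957*(-1/15695) = 134810803/423090115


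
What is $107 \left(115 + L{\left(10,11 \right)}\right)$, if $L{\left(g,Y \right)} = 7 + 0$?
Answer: $13054$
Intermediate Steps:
$L{\left(g,Y \right)} = 7$
$107 \left(115 + L{\left(10,11 \right)}\right) = 107 \left(115 + 7\right) = 107 \cdot 122 = 13054$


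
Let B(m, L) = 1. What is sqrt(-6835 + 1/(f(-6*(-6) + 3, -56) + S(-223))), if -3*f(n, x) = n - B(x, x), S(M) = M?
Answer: 2*I*sqrt(854117509)/707 ≈ 82.674*I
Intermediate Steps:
f(n, x) = 1/3 - n/3 (f(n, x) = -(n - 1*1)/3 = -(n - 1)/3 = -(-1 + n)/3 = 1/3 - n/3)
sqrt(-6835 + 1/(f(-6*(-6) + 3, -56) + S(-223))) = sqrt(-6835 + 1/((1/3 - (-6*(-6) + 3)/3) - 223)) = sqrt(-6835 + 1/((1/3 - (36 + 3)/3) - 223)) = sqrt(-6835 + 1/((1/3 - 1/3*39) - 223)) = sqrt(-6835 + 1/((1/3 - 13) - 223)) = sqrt(-6835 + 1/(-38/3 - 223)) = sqrt(-6835 + 1/(-707/3)) = sqrt(-6835 - 3/707) = sqrt(-4832348/707) = 2*I*sqrt(854117509)/707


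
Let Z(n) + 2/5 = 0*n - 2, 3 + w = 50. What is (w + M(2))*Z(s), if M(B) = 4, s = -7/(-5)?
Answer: -612/5 ≈ -122.40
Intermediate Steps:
w = 47 (w = -3 + 50 = 47)
s = 7/5 (s = -7*(-⅕) = 7/5 ≈ 1.4000)
Z(n) = -12/5 (Z(n) = -⅖ + (0*n - 2) = -⅖ + (0 - 2) = -⅖ - 2 = -12/5)
(w + M(2))*Z(s) = (47 + 4)*(-12/5) = 51*(-12/5) = -612/5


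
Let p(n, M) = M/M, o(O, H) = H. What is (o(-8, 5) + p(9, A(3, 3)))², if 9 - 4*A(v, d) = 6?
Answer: 36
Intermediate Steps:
A(v, d) = ¾ (A(v, d) = 9/4 - ¼*6 = 9/4 - 3/2 = ¾)
p(n, M) = 1
(o(-8, 5) + p(9, A(3, 3)))² = (5 + 1)² = 6² = 36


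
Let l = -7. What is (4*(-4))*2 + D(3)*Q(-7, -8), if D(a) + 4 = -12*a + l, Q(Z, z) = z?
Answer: 344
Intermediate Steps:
D(a) = -11 - 12*a (D(a) = -4 + (-12*a - 7) = -4 + (-7 - 12*a) = -11 - 12*a)
(4*(-4))*2 + D(3)*Q(-7, -8) = (4*(-4))*2 + (-11 - 12*3)*(-8) = -16*2 + (-11 - 36)*(-8) = -32 - 47*(-8) = -32 + 376 = 344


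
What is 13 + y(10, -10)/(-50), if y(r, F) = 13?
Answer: 637/50 ≈ 12.740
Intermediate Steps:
13 + y(10, -10)/(-50) = 13 + 13/(-50) = 13 - 1/50*13 = 13 - 13/50 = 637/50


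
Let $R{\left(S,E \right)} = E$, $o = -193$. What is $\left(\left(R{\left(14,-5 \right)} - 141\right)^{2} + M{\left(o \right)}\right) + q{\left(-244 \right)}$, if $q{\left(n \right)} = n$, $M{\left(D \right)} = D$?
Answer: $20879$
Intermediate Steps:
$\left(\left(R{\left(14,-5 \right)} - 141\right)^{2} + M{\left(o \right)}\right) + q{\left(-244 \right)} = \left(\left(-5 - 141\right)^{2} - 193\right) - 244 = \left(\left(-146\right)^{2} - 193\right) - 244 = \left(21316 - 193\right) - 244 = 21123 - 244 = 20879$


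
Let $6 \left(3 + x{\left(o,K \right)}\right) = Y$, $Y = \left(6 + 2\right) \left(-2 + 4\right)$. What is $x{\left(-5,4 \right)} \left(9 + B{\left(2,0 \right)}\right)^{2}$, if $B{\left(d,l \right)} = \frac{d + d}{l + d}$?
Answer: $- \frac{121}{3} \approx -40.333$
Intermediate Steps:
$B{\left(d,l \right)} = \frac{2 d}{d + l}$
$Y = 16$ ($Y = 8 \cdot 2 = 16$)
$x{\left(o,K \right)} = - \frac{1}{3}$ ($x{\left(o,K \right)} = -3 + \frac{1}{6} \cdot 16 = -3 + \frac{8}{3} = - \frac{1}{3}$)
$x{\left(-5,4 \right)} \left(9 + B{\left(2,0 \right)}\right)^{2} = - \frac{\left(9 + 2 \cdot 2 \frac{1}{2 + 0}\right)^{2}}{3} = - \frac{\left(9 + 2 \cdot 2 \cdot \frac{1}{2}\right)^{2}}{3} = - \frac{\left(9 + 2\right)^{2}}{3} = - \frac{11^{2}}{3} = \left(- \frac{1}{3}\right) 121 = - \frac{121}{3}$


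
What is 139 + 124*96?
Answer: 12043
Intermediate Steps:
139 + 124*96 = 139 + 11904 = 12043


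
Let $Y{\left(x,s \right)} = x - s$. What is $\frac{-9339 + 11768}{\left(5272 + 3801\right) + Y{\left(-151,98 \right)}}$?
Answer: $\frac{2429}{8824} \approx 0.27527$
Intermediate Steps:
$\frac{-9339 + 11768}{\left(5272 + 3801\right) + Y{\left(-151,98 \right)}} = \frac{-9339 + 11768}{\left(5272 + 3801\right) - 249} = \frac{2429}{9073 - 249} = \frac{2429}{8824}$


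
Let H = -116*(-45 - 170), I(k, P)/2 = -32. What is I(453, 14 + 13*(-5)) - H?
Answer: -25004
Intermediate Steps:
I(k, P) = -64 (I(k, P) = 2*(-32) = -64)
H = 24940 (H = -116*(-215) = 24940)
I(453, 14 + 13*(-5)) - H = -64 - 1*24940 = -64 - 24940 = -25004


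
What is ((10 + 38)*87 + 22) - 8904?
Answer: -4706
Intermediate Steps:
((10 + 38)*87 + 22) - 8904 = (48*87 + 22) - 8904 = (4176 + 22) - 8904 = 4198 - 8904 = -4706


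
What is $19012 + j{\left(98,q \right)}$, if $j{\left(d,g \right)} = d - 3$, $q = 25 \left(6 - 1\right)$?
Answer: $19107$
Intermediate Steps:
$q = 125$ ($q = 25 \cdot 5 = 125$)
$j{\left(d,g \right)} = -3 + d$ ($j{\left(d,g \right)} = d - 3 = -3 + d$)
$19012 + j{\left(98,q \right)} = 19012 + \left(-3 + 98\right) = 19012 + 95 = 19107$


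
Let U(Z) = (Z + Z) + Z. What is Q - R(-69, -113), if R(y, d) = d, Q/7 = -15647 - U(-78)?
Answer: -107778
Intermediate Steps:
U(Z) = 3*Z (U(Z) = 2*Z + Z = 3*Z)
Q = -107891 (Q = 7*(-15647 - 3*(-78)) = 7*(-15647 - 1*(-234)) = 7*(-15647 + 234) = 7*(-15413) = -107891)
Q - R(-69, -113) = -107891 - 1*(-113) = -107891 + 113 = -107778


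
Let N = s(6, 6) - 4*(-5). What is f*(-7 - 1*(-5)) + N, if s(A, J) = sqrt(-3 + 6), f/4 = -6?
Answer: 68 + sqrt(3) ≈ 69.732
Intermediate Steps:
f = -24 (f = 4*(-6) = -24)
s(A, J) = sqrt(3)
N = 20 + sqrt(3) (N = sqrt(3) - 4*(-5) = sqrt(3) + 20 = 20 + sqrt(3) ≈ 21.732)
f*(-7 - 1*(-5)) + N = -24*(-7 - 1*(-5)) + (20 + sqrt(3)) = -24*(-7 + 5) + (20 + sqrt(3)) = -24*(-2) + (20 + sqrt(3)) = 48 + (20 + sqrt(3)) = 68 + sqrt(3)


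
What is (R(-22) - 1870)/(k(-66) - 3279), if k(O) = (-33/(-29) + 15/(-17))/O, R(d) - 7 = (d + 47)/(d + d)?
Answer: 40424521/71128152 ≈ 0.56833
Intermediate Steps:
R(d) = 7 + (47 + d)/(2*d) (R(d) = 7 + (d + 47)/(d + d) = 7 + (47 + d)/((2*d)) = 7 + (47 + d)*(1/(2*d)) = 7 + (47 + d)/(2*d))
k(O) = 126/(493*O) (k(O) = (-33*(-1/29) + 15*(-1/17))/O = (33/29 - 15/17)/O = 126/(493*O))
(R(-22) - 1870)/(k(-66) - 3279) = ((½)*(47 + 15*(-22))/(-22) - 1870)/((126/493)/(-66) - 3279) = ((½)*(-1/22)*(47 - 330) - 1870)/((126/493)*(-1/66) - 3279) = ((½)*(-1/22)*(-283) - 1870)/(-21/5423 - 3279) = (283/44 - 1870)/(-17782038/5423) = -81997/44*(-5423/17782038) = 40424521/71128152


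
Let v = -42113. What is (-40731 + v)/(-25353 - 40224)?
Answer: 82844/65577 ≈ 1.2633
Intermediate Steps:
(-40731 + v)/(-25353 - 40224) = (-40731 - 42113)/(-25353 - 40224) = -82844/(-65577) = -82844*(-1/65577) = 82844/65577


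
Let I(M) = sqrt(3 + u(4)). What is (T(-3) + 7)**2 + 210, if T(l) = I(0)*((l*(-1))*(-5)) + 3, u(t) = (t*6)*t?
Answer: 22585 - 900*sqrt(11) ≈ 19600.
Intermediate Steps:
u(t) = 6*t**2 (u(t) = (6*t)*t = 6*t**2)
I(M) = 3*sqrt(11) (I(M) = sqrt(3 + 6*4**2) = sqrt(3 + 6*16) = sqrt(3 + 96) = sqrt(99) = 3*sqrt(11))
T(l) = 3 + 15*l*sqrt(11) (T(l) = (3*sqrt(11))*((l*(-1))*(-5)) + 3 = (3*sqrt(11))*(-l*(-5)) + 3 = (3*sqrt(11))*(5*l) + 3 = 15*l*sqrt(11) + 3 = 3 + 15*l*sqrt(11))
(T(-3) + 7)**2 + 210 = ((3 + 15*(-3)*sqrt(11)) + 7)**2 + 210 = ((3 - 45*sqrt(11)) + 7)**2 + 210 = (10 - 45*sqrt(11))**2 + 210 = 210 + (10 - 45*sqrt(11))**2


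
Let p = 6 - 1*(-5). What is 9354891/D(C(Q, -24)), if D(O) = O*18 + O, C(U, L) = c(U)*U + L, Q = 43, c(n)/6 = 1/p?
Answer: -34301267/38 ≈ -9.0267e+5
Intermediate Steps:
p = 11 (p = 6 + 5 = 11)
c(n) = 6/11
C(U, L) = L + 6*U/11 (C(U, L) = 6*U/11 + L = L + 6*U/11)
D(O) = 19*O (D(O) = 18*O + O = 19*O)
9354891/D(C(Q, -24)) = 9354891/((19*(-24 + (6/11)*43))) = 9354891/((19*(-24 + 258/11))) = 9354891/((19*(-6/11))) = 9354891/(-114/11) = 9354891*(-11/114) = -34301267/38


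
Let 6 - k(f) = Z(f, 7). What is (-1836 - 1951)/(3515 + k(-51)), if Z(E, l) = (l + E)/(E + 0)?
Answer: -193137/179527 ≈ -1.0758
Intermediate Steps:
Z(E, l) = (E + l)/E
k(f) = 6 - (7 + f)/f (k(f) = 6 - (f + 7)/f = 6 - (7 + f)/f)
(-1836 - 1951)/(3515 + k(-51)) = (-1836 - 1951)/(3515 + (5 - 7/(-51))) = -3787/(3515 + (5 - 7*(-1/51))) = -3787/(3515 + (5 + 7/51)) = -3787/(3515 + 262/51) = -3787/179527/51 = -3787*51/179527 = -193137/179527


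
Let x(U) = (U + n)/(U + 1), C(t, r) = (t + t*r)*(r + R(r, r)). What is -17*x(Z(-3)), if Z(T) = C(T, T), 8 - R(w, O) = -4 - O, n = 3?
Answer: -663/37 ≈ -17.919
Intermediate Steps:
R(w, O) = 12 + O (R(w, O) = 8 - (-4 - O) = 8 + (4 + O) = 12 + O)
C(t, r) = (12 + 2*r)*(t + r*t) (C(t, r) = (t + t*r)*(r + (12 + r)) = (t + r*t)*(12 + 2*r) = (12 + 2*r)*(t + r*t))
Z(T) = 2*T*(6 + T² + 7*T)
x(U) = (3 + U)/(1 + U) (x(U) = (U + 3)/(U + 1) = (3 + U)/(1 + U))
-17*x(Z(-3)) = -17*(3 + 2*(-3)*(6 + (-3)² + 7*(-3)))/(1 + 2*(-3)*(6 + (-3)² + 7*(-3))) = -17*(3 + 2*(-3)*(6 + 9 - 21))/(1 + 2*(-3)*(6 + 9 - 21)) = -17*(3 + 2*(-3)*(-6))/(1 + 2*(-3)*(-6)) = -17*(3 + 36)/(1 + 36) = -17*39/37 = -663/37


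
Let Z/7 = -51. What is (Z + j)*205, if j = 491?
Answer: 27470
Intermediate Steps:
Z = -357 (Z = 7*(-51) = -357)
(Z + j)*205 = (-357 + 491)*205 = 134*205 = 27470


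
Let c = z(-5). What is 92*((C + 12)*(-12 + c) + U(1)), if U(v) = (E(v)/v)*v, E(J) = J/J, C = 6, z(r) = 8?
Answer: -6532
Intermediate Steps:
c = 8
E(J) = 1
U(v) = 1 (U(v) = (1/v)*v = v/v = 1)
92*((C + 12)*(-12 + c) + U(1)) = 92*((6 + 12)*(-12 + 8) + 1) = 92*(18*(-4) + 1) = 92*(-72 + 1) = 92*(-71) = -6532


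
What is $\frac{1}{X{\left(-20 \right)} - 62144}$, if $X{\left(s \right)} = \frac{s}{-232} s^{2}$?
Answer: $- \frac{29}{1801176} \approx -1.6101 \cdot 10^{-5}$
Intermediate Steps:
$X{\left(s \right)} = - \frac{s^{3}}{232}$ ($X{\left(s \right)} = s \left(- \frac{1}{232}\right) s^{2} = - \frac{s}{232} s^{2} = - \frac{s^{3}}{232}$)
$\frac{1}{X{\left(-20 \right)} - 62144} = \frac{1}{- \frac{\left(-20\right)^{3}}{232} - 62144} = \frac{1}{\left(- \frac{1}{232}\right) \left(-8000\right) - 62144} = \frac{1}{\frac{1000}{29} - 62144} = \frac{1}{- \frac{1801176}{29}} = - \frac{29}{1801176}$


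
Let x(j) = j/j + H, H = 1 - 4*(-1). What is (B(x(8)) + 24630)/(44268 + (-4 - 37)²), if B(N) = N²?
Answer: 24666/45949 ≈ 0.53681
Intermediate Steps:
H = 5 (H = 1 + 4 = 5)
x(j) = 6 (x(j) = j/j + 5 = 1 + 5 = 6)
(B(x(8)) + 24630)/(44268 + (-4 - 37)²) = (6² + 24630)/(44268 + (-4 - 37)²) = (36 + 24630)/(44268 + (-41)²) = 24666/(44268 + 1681) = 24666/45949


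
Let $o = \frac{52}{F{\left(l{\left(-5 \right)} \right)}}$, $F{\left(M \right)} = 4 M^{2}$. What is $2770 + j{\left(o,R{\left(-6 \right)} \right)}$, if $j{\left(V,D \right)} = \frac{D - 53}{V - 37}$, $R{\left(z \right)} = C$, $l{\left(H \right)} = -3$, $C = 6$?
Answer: $\frac{886823}{320} \approx 2771.3$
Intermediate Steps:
$R{\left(z \right)} = 6$
$o = \frac{13}{9}$ ($o = \frac{52}{4 \left(-3\right)^{2}} = \frac{52}{4 \cdot 9} = \frac{52}{36} = 52 \cdot \frac{1}{36} = \frac{13}{9} \approx 1.4444$)
$j{\left(V,D \right)} = \frac{-53 + D}{-37 + V}$
$2770 + j{\left(o,R{\left(-6 \right)} \right)} = 2770 + \frac{-53 + 6}{-37 + \frac{13}{9}} = 2770 + \frac{1}{- \frac{320}{9}} \left(-47\right) = 2770 - - \frac{423}{320} = 2770 + \frac{423}{320} = \frac{886823}{320}$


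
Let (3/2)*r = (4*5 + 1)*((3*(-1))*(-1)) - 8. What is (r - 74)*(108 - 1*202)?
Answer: 10528/3 ≈ 3509.3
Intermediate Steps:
r = 110/3 (r = 2*((4*5 + 1)*((3*(-1))*(-1)) - 8)/3 = 2*((20 + 1)*(-3*(-1)) - 8)/3 = 2*(21*3 - 8)/3 = 2*(63 - 8)/3 = (⅔)*55 = 110/3 ≈ 36.667)
(r - 74)*(108 - 1*202) = (110/3 - 74)*(108 - 1*202) = -112*(108 - 202)/3 = -112/3*(-94) = 10528/3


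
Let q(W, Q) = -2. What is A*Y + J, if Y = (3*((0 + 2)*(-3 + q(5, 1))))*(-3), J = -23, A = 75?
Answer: 6727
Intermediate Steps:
Y = 90 (Y = (3*((0 + 2)*(-3 - 2)))*(-3) = (3*(2*(-5)))*(-3) = (3*(-10))*(-3) = -30*(-3) = 90)
A*Y + J = 75*90 - 23 = 6750 - 23 = 6727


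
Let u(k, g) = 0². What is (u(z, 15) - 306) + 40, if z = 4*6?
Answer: -266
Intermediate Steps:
z = 24
u(k, g) = 0
(u(z, 15) - 306) + 40 = (0 - 306) + 40 = -306 + 40 = -266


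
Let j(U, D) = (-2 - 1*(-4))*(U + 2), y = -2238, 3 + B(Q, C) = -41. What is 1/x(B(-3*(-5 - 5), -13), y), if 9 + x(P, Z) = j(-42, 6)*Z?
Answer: 1/179031 ≈ 5.5856e-6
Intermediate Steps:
B(Q, C) = -44 (B(Q, C) = -3 - 41 = -44)
j(U, D) = 4 + 2*U (j(U, D) = (-2 + 4)*(2 + U) = 2*(2 + U) = 4 + 2*U)
x(P, Z) = -9 - 80*Z (x(P, Z) = -9 + (4 + 2*(-42))*Z = -9 + (4 - 84)*Z = -9 - 80*Z)
1/x(B(-3*(-5 - 5), -13), y) = 1/(-9 - 80*(-2238)) = 1/(-9 + 179040) = 1/179031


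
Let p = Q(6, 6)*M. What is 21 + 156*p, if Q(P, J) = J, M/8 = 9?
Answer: 67413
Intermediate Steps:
M = 72 (M = 8*9 = 72)
p = 432 (p = 6*72 = 432)
21 + 156*p = 21 + 156*432 = 21 + 67392 = 67413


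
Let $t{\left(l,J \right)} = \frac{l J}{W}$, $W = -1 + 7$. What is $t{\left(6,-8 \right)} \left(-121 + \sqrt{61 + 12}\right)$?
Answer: $968 - 8 \sqrt{73} \approx 899.65$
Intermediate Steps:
$W = 6$
$t{\left(l,J \right)} = \frac{J l}{6}$ ($t{\left(l,J \right)} = \frac{l J}{6} = J l \frac{1}{6} = \frac{J l}{6}$)
$t{\left(6,-8 \right)} \left(-121 + \sqrt{61 + 12}\right) = \frac{1}{6} \left(-8\right) 6 \left(-121 + \sqrt{61 + 12}\right) = - 8 \left(-121 + \sqrt{73}\right) = 968 - 8 \sqrt{73}$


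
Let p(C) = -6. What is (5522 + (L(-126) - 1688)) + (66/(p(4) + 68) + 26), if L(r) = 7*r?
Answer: 92351/31 ≈ 2979.1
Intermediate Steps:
(5522 + (L(-126) - 1688)) + (66/(p(4) + 68) + 26) = (5522 + (7*(-126) - 1688)) + (66/(-6 + 68) + 26) = (5522 + (-882 - 1688)) + (66/62 + 26) = (5522 - 2570) + (66*(1/62) + 26) = 2952 + (33/31 + 26) = 2952 + 839/31 = 92351/31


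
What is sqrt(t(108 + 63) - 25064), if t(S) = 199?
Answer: I*sqrt(24865) ≈ 157.69*I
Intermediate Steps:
sqrt(t(108 + 63) - 25064) = sqrt(199 - 25064) = sqrt(-24865) = I*sqrt(24865)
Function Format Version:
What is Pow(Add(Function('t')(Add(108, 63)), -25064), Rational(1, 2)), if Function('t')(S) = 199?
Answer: Mul(I, Pow(24865, Rational(1, 2))) ≈ Mul(157.69, I)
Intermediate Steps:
Pow(Add(Function('t')(Add(108, 63)), -25064), Rational(1, 2)) = Pow(Add(199, -25064), Rational(1, 2)) = Pow(-24865, Rational(1, 2)) = Mul(I, Pow(24865, Rational(1, 2)))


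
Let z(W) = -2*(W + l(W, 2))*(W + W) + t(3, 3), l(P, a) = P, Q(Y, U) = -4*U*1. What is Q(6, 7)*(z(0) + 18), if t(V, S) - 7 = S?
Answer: -784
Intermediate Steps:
Q(Y, U) = -4*U
t(V, S) = 7 + S
z(W) = 10 - 8*W² (z(W) = -2*(W + W)*(W + W) + (7 + 3) = -2*2*W*2*W + 10 = -8*W² + 10 = 10 - 8*W²)
Q(6, 7)*(z(0) + 18) = (-4*7)*((10 - 8*0²) + 18) = -28*((10 - 8*0) + 18) = -28*((10 + 0) + 18) = -28*(10 + 18) = -28*28 = -784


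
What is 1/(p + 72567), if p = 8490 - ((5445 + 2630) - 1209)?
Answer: 1/74191 ≈ 1.3479e-5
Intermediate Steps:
p = 1624 (p = 8490 - (8075 - 1209) = 8490 - 1*6866 = 8490 - 6866 = 1624)
1/(p + 72567) = 1/(1624 + 72567) = 1/74191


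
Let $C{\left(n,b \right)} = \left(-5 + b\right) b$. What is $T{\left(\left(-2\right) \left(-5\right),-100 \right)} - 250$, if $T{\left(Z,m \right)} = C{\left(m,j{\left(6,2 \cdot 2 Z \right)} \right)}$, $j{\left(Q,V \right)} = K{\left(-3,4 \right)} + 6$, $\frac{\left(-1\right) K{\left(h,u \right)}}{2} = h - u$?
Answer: $50$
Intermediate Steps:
$K{\left(h,u \right)} = - 2 h + 2 u$ ($K{\left(h,u \right)} = - 2 \left(h - u\right) = - 2 h + 2 u$)
$j{\left(Q,V \right)} = 20$ ($j{\left(Q,V \right)} = \left(\left(-2\right) \left(-3\right) + 2 \cdot 4\right) + 6 = \left(6 + 8\right) + 6 = 14 + 6 = 20$)
$C{\left(n,b \right)} = b \left(-5 + b\right)$
$T{\left(Z,m \right)} = 300$ ($T{\left(Z,m \right)} = 20 \left(-5 + 20\right) = 20 \cdot 15 = 300$)
$T{\left(\left(-2\right) \left(-5\right),-100 \right)} - 250 = 300 - 250 = 50$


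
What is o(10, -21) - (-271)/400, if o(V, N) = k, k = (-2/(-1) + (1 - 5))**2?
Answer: 1871/400 ≈ 4.6775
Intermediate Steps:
k = 4 (k = (-2*(-1) - 4)**2 = (2 - 4)**2 = (-2)**2 = 4)
o(V, N) = 4
o(10, -21) - (-271)/400 = 4 - (-271)/400 = 4 - 1*(-271/400) = 4 + 271/400 = 1871/400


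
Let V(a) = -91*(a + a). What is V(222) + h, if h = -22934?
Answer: -63338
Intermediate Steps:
V(a) = -182*a
V(222) + h = -182*222 - 22934 = -40404 - 22934 = -63338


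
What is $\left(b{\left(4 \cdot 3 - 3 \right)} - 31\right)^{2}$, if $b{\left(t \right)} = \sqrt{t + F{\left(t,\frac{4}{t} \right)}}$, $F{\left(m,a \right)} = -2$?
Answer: $\left(31 - \sqrt{7}\right)^{2} \approx 803.96$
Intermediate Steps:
$b{\left(t \right)} = \sqrt{-2 + t}$ ($b{\left(t \right)} = \sqrt{t - 2} = \sqrt{-2 + t}$)
$\left(b{\left(4 \cdot 3 - 3 \right)} - 31\right)^{2} = \left(\sqrt{-2 + \left(4 \cdot 3 - 3\right)} - 31\right)^{2} = \left(\sqrt{-2 + \left(12 - 3\right)} - 31\right)^{2} = \left(\sqrt{-2 + 9} - 31\right)^{2} = \left(\sqrt{7} - 31\right)^{2} = \left(-31 + \sqrt{7}\right)^{2}$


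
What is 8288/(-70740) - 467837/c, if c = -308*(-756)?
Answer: -108100721/50838480 ≈ -2.1264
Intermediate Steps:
c = 232848
8288/(-70740) - 467837/c = 8288/(-70740) - 467837/232848 = 8288*(-1/70740) - 467837*1/232848 = -2072/17685 - 467837/232848 = -108100721/50838480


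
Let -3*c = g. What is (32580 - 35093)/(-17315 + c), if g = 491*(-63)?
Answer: 2513/7004 ≈ 0.35880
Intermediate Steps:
g = -30933
c = 10311 (c = -1/3*(-30933) = 10311)
(32580 - 35093)/(-17315 + c) = (32580 - 35093)/(-17315 + 10311) = -2513/(-7004) = -2513*(-1/7004) = 2513/7004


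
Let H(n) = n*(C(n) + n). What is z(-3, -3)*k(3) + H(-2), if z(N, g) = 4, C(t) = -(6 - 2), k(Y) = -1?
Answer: 8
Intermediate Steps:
C(t) = -4 (C(t) = -1*4 = -4)
H(n) = n*(-4 + n)
z(-3, -3)*k(3) + H(-2) = 4*(-1) - 2*(-4 - 2) = -4 - 2*(-6) = -4 + 12 = 8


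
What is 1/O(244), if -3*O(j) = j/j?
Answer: -3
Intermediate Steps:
O(j) = -⅓ (O(j) = -j/(3*j) = -⅓*1 = -⅓)
1/O(244) = 1/(-⅓) = -3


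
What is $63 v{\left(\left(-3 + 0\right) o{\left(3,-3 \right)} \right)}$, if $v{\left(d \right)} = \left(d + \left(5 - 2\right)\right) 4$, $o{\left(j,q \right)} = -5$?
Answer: $4536$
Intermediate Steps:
$v{\left(d \right)} = 12 + 4 d$ ($v{\left(d \right)} = \left(d + 3\right) 4 = \left(3 + d\right) 4 = 12 + 4 d$)
$63 v{\left(\left(-3 + 0\right) o{\left(3,-3 \right)} \right)} = 63 \left(12 + 4 \left(-3 + 0\right) \left(-5\right)\right) = 63 \left(12 + 4 \left(\left(-3\right) \left(-5\right)\right)\right) = 63 \left(12 + 4 \cdot 15\right) = 63 \left(12 + 60\right) = 63 \cdot 72 = 4536$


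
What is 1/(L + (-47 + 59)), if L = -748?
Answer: -1/736 ≈ -0.0013587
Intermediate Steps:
1/(L + (-47 + 59)) = 1/(-748 + (-47 + 59)) = 1/(-748 + 12) = 1/(-736) = -1/736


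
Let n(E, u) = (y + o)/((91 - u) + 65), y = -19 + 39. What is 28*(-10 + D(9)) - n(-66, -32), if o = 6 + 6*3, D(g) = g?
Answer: -1327/47 ≈ -28.234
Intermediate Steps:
o = 24 (o = 6 + 18 = 24)
y = 20
n(E, u) = 44/(156 - u) (n(E, u) = (20 + 24)/((91 - u) + 65) = 44/(156 - u))
28*(-10 + D(9)) - n(-66, -32) = 28*(-10 + 9) - (-44)/(-156 - 32) = 28*(-1) - (-44)/(-188) = -28 - (-44)*(-1)/188 = -28 - 1*11/47 = -28 - 11/47 = -1327/47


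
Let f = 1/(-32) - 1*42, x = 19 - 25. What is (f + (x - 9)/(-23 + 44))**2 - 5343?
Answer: -176409743/50176 ≈ -3515.8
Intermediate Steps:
x = -6
f = -1345/32 (f = -1/32 - 42 = -1345/32 ≈ -42.031)
(f + (x - 9)/(-23 + 44))**2 - 5343 = (-1345/32 + (-6 - 9)/(-23 + 44))**2 - 5343 = (-1345/32 - 15/21)**2 - 5343 = (-1345/32 - 15*1/21)**2 - 5343 = (-1345/32 - 5/7)**2 - 5343 = (-9575/224)**2 - 5343 = 91680625/50176 - 5343 = -176409743/50176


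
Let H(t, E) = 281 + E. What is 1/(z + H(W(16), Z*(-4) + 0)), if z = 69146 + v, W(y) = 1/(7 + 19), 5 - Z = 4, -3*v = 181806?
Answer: 1/8821 ≈ 0.00011337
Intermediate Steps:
v = -60602 (v = -⅓*181806 = -60602)
Z = 1 (Z = 5 - 1*4 = 5 - 4 = 1)
W(y) = 1/26
z = 8544 (z = 69146 - 60602 = 8544)
1/(z + H(W(16), Z*(-4) + 0)) = 1/(8544 + (281 + (1*(-4) + 0))) = 1/(8544 + (281 + (-4 + 0))) = 1/(8544 + (281 - 4)) = 1/(8544 + 277) = 1/8821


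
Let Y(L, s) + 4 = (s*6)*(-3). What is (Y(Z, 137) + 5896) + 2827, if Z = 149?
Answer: 6253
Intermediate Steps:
Y(L, s) = -4 - 18*s (Y(L, s) = -4 + (s*6)*(-3) = -4 + (6*s)*(-3) = -4 - 18*s)
(Y(Z, 137) + 5896) + 2827 = ((-4 - 18*137) + 5896) + 2827 = ((-4 - 2466) + 5896) + 2827 = (-2470 + 5896) + 2827 = 3426 + 2827 = 6253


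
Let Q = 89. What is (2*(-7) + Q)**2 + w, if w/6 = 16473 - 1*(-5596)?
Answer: 138039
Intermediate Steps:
w = 132414 (w = 6*(16473 - 1*(-5596)) = 6*(16473 + 5596) = 6*22069 = 132414)
(2*(-7) + Q)**2 + w = (2*(-7) + 89)**2 + 132414 = (-14 + 89)**2 + 132414 = 75**2 + 132414 = 5625 + 132414 = 138039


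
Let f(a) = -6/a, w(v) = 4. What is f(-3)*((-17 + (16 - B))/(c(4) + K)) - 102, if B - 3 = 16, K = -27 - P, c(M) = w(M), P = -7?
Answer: -199/2 ≈ -99.500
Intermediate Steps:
c(M) = 4
K = -20 (K = -27 - 1*(-7) = -27 + 7 = -20)
B = 19 (B = 3 + 16 = 19)
f(-3)*((-17 + (16 - B))/(c(4) + K)) - 102 = (-6/(-3))*((-17 + (16 - 1*19))/(4 - 20)) - 102 = (-6*(-⅓))*((-17 + (16 - 19))/(-16)) - 102 = 2*((-17 - 3)*(-1/16)) - 102 = 2*(-20*(-1/16)) - 102 = 2*(5/4) - 102 = 5/2 - 102 = -199/2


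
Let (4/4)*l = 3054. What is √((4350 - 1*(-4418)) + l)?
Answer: √11822 ≈ 108.73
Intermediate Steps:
l = 3054
√((4350 - 1*(-4418)) + l) = √((4350 - 1*(-4418)) + 3054) = √((4350 + 4418) + 3054) = √(8768 + 3054) = √11822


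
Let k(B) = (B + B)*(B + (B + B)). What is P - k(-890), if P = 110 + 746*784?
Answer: -4167626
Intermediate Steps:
P = 584974 (P = 110 + 584864 = 584974)
k(B) = 6*B² (k(B) = (2*B)*(B + 2*B) = (2*B)*(3*B) = 6*B²)
P - k(-890) = 584974 - 6*(-890)² = 584974 - 6*792100 = 584974 - 1*4752600 = 584974 - 4752600 = -4167626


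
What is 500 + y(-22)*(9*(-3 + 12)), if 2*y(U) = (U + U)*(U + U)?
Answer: 78908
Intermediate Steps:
y(U) = 2*U² (y(U) = ((U + U)*(U + U))/2 = ((2*U)*(2*U))/2 = (4*U²)/2 = 2*U²)
500 + y(-22)*(9*(-3 + 12)) = 500 + (2*(-22)²)*(9*(-3 + 12)) = 500 + (2*484)*(9*9) = 500 + 968*81 = 500 + 78408 = 78908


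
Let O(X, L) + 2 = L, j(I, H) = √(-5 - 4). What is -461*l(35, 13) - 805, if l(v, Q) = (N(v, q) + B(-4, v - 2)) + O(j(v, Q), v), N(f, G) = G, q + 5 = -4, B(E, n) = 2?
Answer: -12791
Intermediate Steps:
q = -9 (q = -5 - 4 = -9)
j(I, H) = 3*I (j(I, H) = √(-9) = 3*I)
O(X, L) = -2 + L
l(v, Q) = -9 + v (l(v, Q) = (-9 + 2) + (-2 + v) = -7 + (-2 + v) = -9 + v)
-461*l(35, 13) - 805 = -461*(-9 + 35) - 805 = -461*26 - 805 = -11986 - 805 = -12791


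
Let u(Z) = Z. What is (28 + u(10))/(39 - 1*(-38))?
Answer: 38/77 ≈ 0.49351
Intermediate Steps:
(28 + u(10))/(39 - 1*(-38)) = (28 + 10)/(39 - 1*(-38)) = 38/(39 + 38) = 38/77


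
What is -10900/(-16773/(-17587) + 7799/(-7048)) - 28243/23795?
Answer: 32148642408763113/450794109655 ≈ 71316.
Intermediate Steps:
-10900/(-16773/(-17587) + 7799/(-7048)) - 28243/23795 = -10900/(-16773*(-1/17587) + 7799*(-1/7048)) - 28243*1/23795 = -10900/(16773/17587 - 7799/7048) - 28243/23795 = -10900/(-18944909/123953176) - 28243/23795 = -10900*(-123953176/18944909) - 28243/23795 = 1351089618400/18944909 - 28243/23795 = 32148642408763113/450794109655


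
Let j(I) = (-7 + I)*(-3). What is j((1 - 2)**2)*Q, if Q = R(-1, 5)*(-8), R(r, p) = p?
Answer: -720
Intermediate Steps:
j(I) = 21 - 3*I
Q = -40 (Q = 5*(-8) = -40)
j((1 - 2)**2)*Q = (21 - 3*(1 - 2)**2)*(-40) = (21 - 3*(-1)**2)*(-40) = (21 - 3*1)*(-40) = (21 - 3)*(-40) = 18*(-40) = -720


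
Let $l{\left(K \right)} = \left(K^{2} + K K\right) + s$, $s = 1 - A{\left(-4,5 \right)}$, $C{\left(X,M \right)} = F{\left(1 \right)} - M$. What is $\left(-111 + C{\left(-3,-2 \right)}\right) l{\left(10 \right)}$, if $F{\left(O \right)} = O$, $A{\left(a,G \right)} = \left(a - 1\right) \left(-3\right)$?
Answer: $-20088$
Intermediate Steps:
$A{\left(a,G \right)} = 3 - 3 a$ ($A{\left(a,G \right)} = \left(-1 + a\right) \left(-3\right) = 3 - 3 a$)
$C{\left(X,M \right)} = 1 - M$
$s = -14$ ($s = 1 - \left(3 - -12\right) = 1 - \left(3 + 12\right) = 1 - 15 = -14$)
$l{\left(K \right)} = -14 + 2 K^{2}$ ($l{\left(K \right)} = \left(K^{2} + K K\right) - 14 = \left(K^{2} + K^{2}\right) - 14 = 2 K^{2} - 14 = -14 + 2 K^{2}$)
$\left(-111 + C{\left(-3,-2 \right)}\right) l{\left(10 \right)} = \left(-111 + \left(1 - -2\right)\right) \left(-14 + 2 \cdot 10^{2}\right) = \left(-111 + \left(1 + 2\right)\right) \left(-14 + 2 \cdot 100\right) = \left(-111 + 3\right) \left(-14 + 200\right) = \left(-108\right) 186 = -20088$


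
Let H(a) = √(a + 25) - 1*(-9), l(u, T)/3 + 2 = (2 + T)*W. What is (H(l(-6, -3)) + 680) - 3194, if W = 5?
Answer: -2503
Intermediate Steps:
l(u, T) = 24 + 15*T (l(u, T) = -6 + 3*((2 + T)*5) = -6 + 3*(10 + 5*T) = -6 + (30 + 15*T) = 24 + 15*T)
H(a) = 9 + √(25 + a) (H(a) = √(25 + a) + 9 = 9 + √(25 + a))
(H(l(-6, -3)) + 680) - 3194 = ((9 + √(25 + (24 + 15*(-3)))) + 680) - 3194 = ((9 + √(25 + (24 - 45))) + 680) - 3194 = ((9 + √(25 - 21)) + 680) - 3194 = ((9 + √4) + 680) - 3194 = ((9 + 2) + 680) - 3194 = (11 + 680) - 3194 = 691 - 3194 = -2503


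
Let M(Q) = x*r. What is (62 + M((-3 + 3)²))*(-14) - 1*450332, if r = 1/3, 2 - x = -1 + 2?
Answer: -1353614/3 ≈ -4.5120e+5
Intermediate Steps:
x = 1 (x = 2 - (-1 + 2) = 2 - 1*1 = 2 - 1 = 1)
r = ⅓ ≈ 0.33333
M(Q) = ⅓ (M(Q) = 1*(⅓) = ⅓)
(62 + M((-3 + 3)²))*(-14) - 1*450332 = (62 + ⅓)*(-14) - 1*450332 = (187/3)*(-14) - 450332 = -2618/3 - 450332 = -1353614/3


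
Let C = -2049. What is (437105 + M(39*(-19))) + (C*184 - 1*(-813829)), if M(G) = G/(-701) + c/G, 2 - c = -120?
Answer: 453949303397/519441 ≈ 8.7392e+5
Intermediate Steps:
c = 122 (c = 2 - 1*(-120) = 2 + 120 = 122)
M(G) = 122/G - G/701 (M(G) = G/(-701) + 122/G = G*(-1/701) + 122/G = -G/701 + 122/G = 122/G - G/701)
(437105 + M(39*(-19))) + (C*184 - 1*(-813829)) = (437105 + (122/((39*(-19))) - 39*(-19)/701)) + (-2049*184 - 1*(-813829)) = (437105 + (122/(-741) - 1/701*(-741))) + (-377016 + 813829) = (437105 + (122*(-1/741) + 741/701)) + 436813 = (437105 + (-122/741 + 741/701)) + 436813 = (437105 + 463559/519441) + 436813 = 227050721864/519441 + 436813 = 453949303397/519441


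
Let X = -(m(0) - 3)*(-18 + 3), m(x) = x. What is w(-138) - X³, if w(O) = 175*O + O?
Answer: 66837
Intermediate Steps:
w(O) = 176*O
X = -45 (X = -(0 - 3)*(-18 + 3) = -(-3)*(-15) = -1*45 = -45)
w(-138) - X³ = 176*(-138) - 1*(-45)³ = -24288 - 1*(-91125) = -24288 + 91125 = 66837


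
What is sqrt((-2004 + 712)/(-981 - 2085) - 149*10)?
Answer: 2*I*sqrt(875160573)/1533 ≈ 38.595*I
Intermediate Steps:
sqrt((-2004 + 712)/(-981 - 2085) - 149*10) = sqrt(-1292/(-3066) - 1490) = sqrt(-1292*(-1/3066) - 1490) = sqrt(646/1533 - 1490) = sqrt(-2283524/1533) = 2*I*sqrt(875160573)/1533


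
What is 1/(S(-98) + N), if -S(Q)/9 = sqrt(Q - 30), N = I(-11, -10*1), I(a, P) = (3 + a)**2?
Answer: 1/226 + 9*I*sqrt(2)/1808 ≈ 0.0044248 + 0.0070398*I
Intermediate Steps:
N = 64 (N = (3 - 11)**2 = (-8)**2 = 64)
S(Q) = -9*sqrt(-30 + Q) (S(Q) = -9*sqrt(Q - 30) = -9*sqrt(-30 + Q))
1/(S(-98) + N) = 1/(-9*sqrt(-30 - 98) + 64) = 1/(-72*I*sqrt(2) + 64) = 1/(64 - 72*I*sqrt(2))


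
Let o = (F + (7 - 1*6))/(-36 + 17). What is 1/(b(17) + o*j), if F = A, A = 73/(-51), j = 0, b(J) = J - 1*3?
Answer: 1/14 ≈ 0.071429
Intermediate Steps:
b(J) = -3 + J (b(J) = J - 3 = -3 + J)
A = -73/51 (A = 73*(-1/51) = -73/51 ≈ -1.4314)
F = -73/51 ≈ -1.4314
o = 22/969 (o = (-73/51 + (7 - 1*6))/(-36 + 17) = (-73/51 + (7 - 6))/(-19) = (-73/51 + 1)*(-1/19) = -22/51*(-1/19) = 22/969 ≈ 0.022704)
1/(b(17) + o*j) = 1/((-3 + 17) + (22/969)*0) = 1/(14 + 0) = 1/14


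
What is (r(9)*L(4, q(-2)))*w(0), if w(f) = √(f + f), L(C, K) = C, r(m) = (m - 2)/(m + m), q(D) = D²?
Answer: 0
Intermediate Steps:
r(m) = (-2 + m)/(2*m) (r(m) = (-2 + m)/((2*m)) = (-2 + m)*(1/(2*m)) = (-2 + m)/(2*m))
w(f) = √2*√f (w(f) = √(2*f) = √2*√f)
(r(9)*L(4, q(-2)))*w(0) = (((½)*(-2 + 9)/9)*4)*(√2*√0) = (((½)*(⅑)*7)*4)*(√2*0) = ((7/18)*4)*0 = (14/9)*0 = 0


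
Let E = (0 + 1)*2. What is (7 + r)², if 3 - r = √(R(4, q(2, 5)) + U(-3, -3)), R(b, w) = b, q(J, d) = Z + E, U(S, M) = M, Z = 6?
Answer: 81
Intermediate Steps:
E = 2 (E = 1*2 = 2)
q(J, d) = 8 (q(J, d) = 6 + 2 = 8)
r = 2 (r = 3 - √(4 - 3) = 3 - √1 = 3 - 1*1 = 3 - 1 = 2)
(7 + r)² = (7 + 2)² = 9² = 81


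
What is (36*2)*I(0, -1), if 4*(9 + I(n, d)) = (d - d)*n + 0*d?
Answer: -648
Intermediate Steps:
I(n, d) = -9 (I(n, d) = -9 + ((d - d)*n + 0*d)/4 = -9 + (0*n + 0)/4 = -9 + (0 + 0)/4 = -9 + (1/4)*0 = -9 + 0 = -9)
(36*2)*I(0, -1) = (36*2)*(-9) = 72*(-9) = -648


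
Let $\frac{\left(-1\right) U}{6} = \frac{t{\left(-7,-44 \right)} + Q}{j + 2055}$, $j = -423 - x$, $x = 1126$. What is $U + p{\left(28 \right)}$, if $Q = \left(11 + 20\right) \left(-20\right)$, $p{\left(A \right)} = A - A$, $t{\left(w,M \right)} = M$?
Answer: $\frac{1992}{253} \approx 7.8735$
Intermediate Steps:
$p{\left(A \right)} = 0$
$j = -1549$ ($j = -423 - 1126 = -1549$)
$Q = -620$ ($Q = 31 \left(-20\right) = -620$)
$U = \frac{1992}{253}$ ($U = - 6 \frac{-44 - 620}{-1549 + 2055} = - 6 \left(- \frac{664}{506}\right) = - 6 \left(\left(-664\right) \frac{1}{506}\right) = \left(-6\right) \left(- \frac{332}{253}\right) = \frac{1992}{253} \approx 7.8735$)
$U + p{\left(28 \right)} = \frac{1992}{253} + 0 = \frac{1992}{253}$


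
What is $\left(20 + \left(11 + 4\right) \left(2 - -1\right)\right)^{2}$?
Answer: $4225$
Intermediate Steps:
$\left(20 + \left(11 + 4\right) \left(2 - -1\right)\right)^{2} = \left(20 + 15 \left(2 + \left(-4 + 5\right)\right)\right)^{2} = \left(20 + 15 \left(2 + 1\right)\right)^{2} = \left(20 + 15 \cdot 3\right)^{2} = \left(20 + 45\right)^{2} = 65^{2} = 4225$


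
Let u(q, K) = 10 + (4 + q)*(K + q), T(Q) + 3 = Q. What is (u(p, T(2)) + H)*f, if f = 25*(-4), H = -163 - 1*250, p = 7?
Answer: 33700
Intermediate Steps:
T(Q) = -3 + Q
H = -413 (H = -163 - 250 = -413)
f = -100
(u(p, T(2)) + H)*f = ((10 + 7² + 4*(-3 + 2) + 4*7 + (-3 + 2)*7) - 413)*(-100) = ((10 + 49 + 4*(-1) + 28 - 1*7) - 413)*(-100) = ((10 + 49 - 4 + 28 - 7) - 413)*(-100) = (76 - 413)*(-100) = -337*(-100) = 33700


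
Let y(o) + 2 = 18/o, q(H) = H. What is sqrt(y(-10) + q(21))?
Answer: sqrt(430)/5 ≈ 4.1473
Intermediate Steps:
y(o) = -2 + 18/o
sqrt(y(-10) + q(21)) = sqrt((-2 + 18/(-10)) + 21) = sqrt((-2 + 18*(-1/10)) + 21) = sqrt((-2 - 9/5) + 21) = sqrt(-19/5 + 21) = sqrt(86/5) = sqrt(430)/5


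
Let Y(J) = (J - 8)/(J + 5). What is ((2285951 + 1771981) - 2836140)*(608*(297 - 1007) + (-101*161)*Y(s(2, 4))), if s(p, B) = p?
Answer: -510393833664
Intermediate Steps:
Y(J) = (-8 + J)/(5 + J)
((2285951 + 1771981) - 2836140)*(608*(297 - 1007) + (-101*161)*Y(s(2, 4))) = ((2285951 + 1771981) - 2836140)*(608*(297 - 1007) + (-101*161)*((-8 + 2)/(5 + 2))) = (4057932 - 2836140)*(608*(-710) - 16261*(-6)/7) = 1221792*(-431680 - 2323*(-6)) = 1221792*(-431680 - 16261*(-6/7)) = 1221792*(-431680 + 13938) = 1221792*(-417742) = -510393833664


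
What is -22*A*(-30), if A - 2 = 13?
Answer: 9900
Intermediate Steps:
A = 15 (A = 2 + 13 = 15)
-22*A*(-30) = -22*15*(-30) = -330*(-30) = 9900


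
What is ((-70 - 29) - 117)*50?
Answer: -10800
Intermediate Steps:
((-70 - 29) - 117)*50 = (-99 - 117)*50 = -216*50 = -10800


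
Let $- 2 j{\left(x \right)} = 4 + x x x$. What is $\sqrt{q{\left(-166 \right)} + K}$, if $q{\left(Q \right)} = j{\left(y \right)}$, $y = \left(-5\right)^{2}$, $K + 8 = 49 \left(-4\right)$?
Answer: $\frac{i \sqrt{32074}}{2} \approx 89.546 i$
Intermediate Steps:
$K = -204$ ($K = -8 + 49 \left(-4\right) = -8 - 196 = -204$)
$y = 25$
$j{\left(x \right)} = -2 - \frac{x^{3}}{2}$ ($j{\left(x \right)} = - \frac{4 + x x x}{2} = - \frac{4 + x^{2} x}{2} = - \frac{4 + x^{3}}{2} = -2 - \frac{x^{3}}{2}$)
$q{\left(Q \right)} = - \frac{15629}{2}$ ($q{\left(Q \right)} = -2 - \frac{25^{3}}{2} = -2 - \frac{15625}{2} = - \frac{15629}{2}$)
$\sqrt{q{\left(-166 \right)} + K} = \sqrt{- \frac{15629}{2} - 204} = \sqrt{- \frac{16037}{2}} = \frac{i \sqrt{32074}}{2}$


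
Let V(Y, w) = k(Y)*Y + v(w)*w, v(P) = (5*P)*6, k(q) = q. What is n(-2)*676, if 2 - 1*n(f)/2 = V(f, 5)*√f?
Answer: 2704 - 1019408*I*√2 ≈ 2704.0 - 1.4417e+6*I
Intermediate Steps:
v(P) = 30*P
V(Y, w) = Y² + 30*w² (V(Y, w) = Y*Y + (30*w)*w = Y² + 30*w²)
n(f) = 4 - 2*√f*(750 + f²) (n(f) = 4 - 2*(f² + 30*5²)*√f = 4 - 2*(f² + 30*25)*√f = 4 - 2*(f² + 750)*√f = 4 - 2*(750 + f²)*√f = 4 - 2*√f*(750 + f²))
n(-2)*676 = (4 - 2*√(-2)*(750 + (-2)²))*676 = (4 - 2*I*√2*(750 + 4))*676 = (4 - 2*I*√2*754)*676 = (4 - 1508*I*√2)*676 = 2704 - 1019408*I*√2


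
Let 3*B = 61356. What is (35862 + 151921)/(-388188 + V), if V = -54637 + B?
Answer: -187783/422373 ≈ -0.44459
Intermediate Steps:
B = 20452 (B = (⅓)*61356 = 20452)
V = -34185 (V = -54637 + 20452 = -34185)
(35862 + 151921)/(-388188 + V) = (35862 + 151921)/(-388188 - 34185) = 187783/(-422373) = 187783*(-1/422373) = -187783/422373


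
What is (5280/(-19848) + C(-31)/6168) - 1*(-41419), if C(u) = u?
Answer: 211274285587/5100936 ≈ 41419.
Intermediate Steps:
(5280/(-19848) + C(-31)/6168) - 1*(-41419) = (5280/(-19848) - 31/6168) - 1*(-41419) = (5280*(-1/19848) - 31*1/6168) + 41419 = (-220/827 - 31/6168) + 41419 = -1382597/5100936 + 41419 = 211274285587/5100936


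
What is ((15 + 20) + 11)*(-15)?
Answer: -690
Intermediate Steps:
((15 + 20) + 11)*(-15) = (35 + 11)*(-15) = 46*(-15) = -690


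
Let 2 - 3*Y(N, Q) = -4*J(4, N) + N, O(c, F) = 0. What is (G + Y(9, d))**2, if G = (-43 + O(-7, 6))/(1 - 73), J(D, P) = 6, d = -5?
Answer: 203401/5184 ≈ 39.236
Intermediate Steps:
Y(N, Q) = 26/3 - N/3 (Y(N, Q) = 2/3 - (-4*6 + N)/3 = 2/3 - (-24 + N)/3 = 2/3 + (8 - N/3) = 26/3 - N/3)
G = 43/72 (G = (-43 + 0)/(1 - 73) = -43/(-72) = -43*(-1/72) = 43/72 ≈ 0.59722)
(G + Y(9, d))**2 = (43/72 + (26/3 - 1/3*9))**2 = (43/72 + (26/3 - 3))**2 = (43/72 + 17/3)**2 = (451/72)**2 = 203401/5184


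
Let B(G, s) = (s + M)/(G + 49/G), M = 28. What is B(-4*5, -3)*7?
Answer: -3500/449 ≈ -7.7951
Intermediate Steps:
B(G, s) = (28 + s)/(G + 49/G) (B(G, s) = (s + 28)/(G + 49/G) = (28 + s)/(G + 49/G))
B(-4*5, -3)*7 = ((-4*5)*(28 - 3)/(49 + (-4*5)²))*7 = -20*25/(49 + (-20)²)*7 = -20*25/(49 + 400)*7 = -20*25/449*7 = -20*1/449*25*7 = -500/449*7 = -3500/449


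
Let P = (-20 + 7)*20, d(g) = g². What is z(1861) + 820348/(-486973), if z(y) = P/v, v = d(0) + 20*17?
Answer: -20276565/8278541 ≈ -2.4493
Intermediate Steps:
P = -260 (P = -13*20 = -260)
v = 340 (v = 0² + 20*17 = 0 + 340 = 340)
z(y) = -13/17 (z(y) = -260/340 = -260*1/340 = -13/17)
z(1861) + 820348/(-486973) = -13/17 + 820348/(-486973) = -13/17 + 820348*(-1/486973) = -13/17 - 820348/486973 = -20276565/8278541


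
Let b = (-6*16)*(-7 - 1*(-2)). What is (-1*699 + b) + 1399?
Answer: 1180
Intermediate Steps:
b = 480 (b = -96*(-7 + 2) = -96*(-5) = 480)
(-1*699 + b) + 1399 = (-1*699 + 480) + 1399 = (-699 + 480) + 1399 = -219 + 1399 = 1180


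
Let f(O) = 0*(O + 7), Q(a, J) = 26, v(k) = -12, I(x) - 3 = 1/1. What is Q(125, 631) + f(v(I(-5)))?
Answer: 26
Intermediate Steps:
I(x) = 4 (I(x) = 3 + 1/1 = 3 + 1 = 4)
f(O) = 0 (f(O) = 0*(7 + O) = 0)
Q(125, 631) + f(v(I(-5))) = 26 + 0 = 26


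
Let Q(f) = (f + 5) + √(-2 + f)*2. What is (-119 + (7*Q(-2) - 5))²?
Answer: 9825 - 5768*I ≈ 9825.0 - 5768.0*I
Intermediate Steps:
Q(f) = 5 + f + 2*√(-2 + f) (Q(f) = (5 + f) + 2*√(-2 + f) = 5 + f + 2*√(-2 + f))
(-119 + (7*Q(-2) - 5))² = (-119 + (7*(5 - 2 + 2*√(-2 - 2)) - 5))² = (-119 + (7*(5 - 2 + 2*√(-4)) - 5))² = (-119 + (7*(5 - 2 + 2*(2*I)) - 5))² = (-119 + (7*(5 - 2 + 4*I) - 5))² = (-119 + (7*(3 + 4*I) - 5))² = (-119 + ((21 + 28*I) - 5))² = (-119 + (16 + 28*I))² = (-103 + 28*I)²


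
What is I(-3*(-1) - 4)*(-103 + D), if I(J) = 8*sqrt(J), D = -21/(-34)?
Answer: -13924*I/17 ≈ -819.06*I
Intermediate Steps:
D = 21/34 (D = -21*(-1/34) = 21/34 ≈ 0.61765)
I(-3*(-1) - 4)*(-103 + D) = (8*sqrt(-3*(-1) - 4))*(-103 + 21/34) = (8*sqrt(3 - 4))*(-3481/34) = (8*sqrt(-1))*(-3481/34) = (8*I)*(-3481/34) = -13924*I/17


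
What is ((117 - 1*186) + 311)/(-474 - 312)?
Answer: -121/393 ≈ -0.30789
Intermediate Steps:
((117 - 1*186) + 311)/(-474 - 312) = ((117 - 186) + 311)/(-786) = (-69 + 311)*(-1/786) = 242*(-1/786) = -121/393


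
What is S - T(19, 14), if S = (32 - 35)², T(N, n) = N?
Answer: -10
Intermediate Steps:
S = 9 (S = (-3)² = 9)
S - T(19, 14) = 9 - 1*19 = 9 - 19 = -10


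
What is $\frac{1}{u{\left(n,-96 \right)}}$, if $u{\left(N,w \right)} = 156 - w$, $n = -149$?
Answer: $\frac{1}{252} \approx 0.0039683$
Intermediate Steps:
$\frac{1}{u{\left(n,-96 \right)}} = \frac{1}{156 - -96} = \frac{1}{156 + 96} = \frac{1}{252}$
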